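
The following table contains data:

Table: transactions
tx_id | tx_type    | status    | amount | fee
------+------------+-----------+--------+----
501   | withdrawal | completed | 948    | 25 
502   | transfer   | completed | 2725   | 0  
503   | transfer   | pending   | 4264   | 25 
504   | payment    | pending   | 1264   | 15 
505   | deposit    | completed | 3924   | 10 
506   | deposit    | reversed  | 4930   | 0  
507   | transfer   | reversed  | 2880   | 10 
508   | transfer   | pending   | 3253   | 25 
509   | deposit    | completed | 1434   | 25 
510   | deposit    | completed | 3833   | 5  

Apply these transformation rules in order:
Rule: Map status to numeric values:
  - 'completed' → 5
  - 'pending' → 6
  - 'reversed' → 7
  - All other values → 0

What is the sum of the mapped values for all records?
57

Step 1: Apply mapping to each record
Step 2: Count by status:
  'completed': 5 records × 5 = 25
  'pending': 3 records × 6 = 18
  'reversed': 2 records × 7 = 14
Step 3: Sum all mapped values = 57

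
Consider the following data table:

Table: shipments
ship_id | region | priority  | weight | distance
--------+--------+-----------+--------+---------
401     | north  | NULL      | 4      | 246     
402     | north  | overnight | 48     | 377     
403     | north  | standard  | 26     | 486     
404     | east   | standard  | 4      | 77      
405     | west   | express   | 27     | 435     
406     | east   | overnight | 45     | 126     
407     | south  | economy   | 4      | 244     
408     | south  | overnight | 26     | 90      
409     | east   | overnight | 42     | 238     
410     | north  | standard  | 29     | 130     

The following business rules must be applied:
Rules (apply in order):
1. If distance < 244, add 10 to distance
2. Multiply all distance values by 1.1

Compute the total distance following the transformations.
2748.9

Step 1: Apply Rule 1 - Add 10 to records with distance < 244
  - 5 records affected: 661 + (5 × 10) = 711
  - Unaffected records: 1788
  - Sum after Rule 1: 2499
Step 2: Apply Rule 2 - Multiply all by 1.1
  - 2499 × 1.1 = 2748.9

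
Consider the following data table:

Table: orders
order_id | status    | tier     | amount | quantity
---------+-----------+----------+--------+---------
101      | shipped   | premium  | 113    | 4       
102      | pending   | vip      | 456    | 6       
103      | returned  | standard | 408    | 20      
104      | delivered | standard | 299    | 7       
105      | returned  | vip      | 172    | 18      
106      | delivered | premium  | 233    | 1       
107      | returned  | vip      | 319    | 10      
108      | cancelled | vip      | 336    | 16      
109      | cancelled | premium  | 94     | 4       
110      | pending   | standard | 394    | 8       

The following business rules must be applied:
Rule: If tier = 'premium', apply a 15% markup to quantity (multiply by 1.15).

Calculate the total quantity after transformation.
95.35

Step 1: Records with tier = 'premium' have total quantity = 9
Step 2: Apply multiplier: 9 × 1.15 = 10.35
Step 3: Other records total: 85
Step 4: Final sum = 10.35 + 85 = 95.35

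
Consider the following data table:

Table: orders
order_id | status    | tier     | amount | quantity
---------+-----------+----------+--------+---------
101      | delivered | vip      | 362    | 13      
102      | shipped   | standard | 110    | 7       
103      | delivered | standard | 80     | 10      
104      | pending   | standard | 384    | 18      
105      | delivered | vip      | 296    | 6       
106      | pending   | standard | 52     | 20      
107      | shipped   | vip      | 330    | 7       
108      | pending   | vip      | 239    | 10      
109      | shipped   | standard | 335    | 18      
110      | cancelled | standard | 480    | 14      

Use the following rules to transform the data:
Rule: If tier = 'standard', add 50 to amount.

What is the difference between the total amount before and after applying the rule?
300

Step 1: Original sum of amount = 2668
Step 2: 6 records have tier = 'standard'
Step 3: Each affected record changes by 50
Step 4: Total change = 6 × 50 = 300
Step 5: New sum = 2668 + 300 = 2968
Step 6: Difference = |2968 - 2668| = 300
        (Sum increased by 300)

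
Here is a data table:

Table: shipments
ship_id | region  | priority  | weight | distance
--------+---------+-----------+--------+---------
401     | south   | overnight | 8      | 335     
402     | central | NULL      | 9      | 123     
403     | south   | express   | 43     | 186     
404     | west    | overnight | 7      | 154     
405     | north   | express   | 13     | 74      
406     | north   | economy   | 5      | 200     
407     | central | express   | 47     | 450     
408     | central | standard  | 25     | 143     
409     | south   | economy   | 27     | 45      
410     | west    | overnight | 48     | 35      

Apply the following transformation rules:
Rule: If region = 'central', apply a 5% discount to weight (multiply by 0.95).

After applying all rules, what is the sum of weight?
227.95

Step 1: Records with region = 'central' have total weight = 81
Step 2: Apply multiplier: 81 × 0.95 = 76.95
Step 3: Other records total: 151
Step 4: Final sum = 76.95 + 151 = 227.95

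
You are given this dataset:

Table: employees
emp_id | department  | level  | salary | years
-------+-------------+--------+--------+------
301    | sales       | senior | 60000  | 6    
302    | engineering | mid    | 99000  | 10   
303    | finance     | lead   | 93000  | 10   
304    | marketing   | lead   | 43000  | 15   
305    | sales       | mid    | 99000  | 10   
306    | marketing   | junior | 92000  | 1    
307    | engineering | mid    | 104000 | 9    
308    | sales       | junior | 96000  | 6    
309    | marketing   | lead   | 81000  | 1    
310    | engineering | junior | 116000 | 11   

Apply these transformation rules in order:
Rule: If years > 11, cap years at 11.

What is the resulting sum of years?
75

Step 1: 1 records have years > 11
Step 2: These records originally summed to 15
Step 3: After capping: 1 × 11 = 11
Step 4: Unaffected records sum: 64
Step 5: Final sum = 11 + 64 = 75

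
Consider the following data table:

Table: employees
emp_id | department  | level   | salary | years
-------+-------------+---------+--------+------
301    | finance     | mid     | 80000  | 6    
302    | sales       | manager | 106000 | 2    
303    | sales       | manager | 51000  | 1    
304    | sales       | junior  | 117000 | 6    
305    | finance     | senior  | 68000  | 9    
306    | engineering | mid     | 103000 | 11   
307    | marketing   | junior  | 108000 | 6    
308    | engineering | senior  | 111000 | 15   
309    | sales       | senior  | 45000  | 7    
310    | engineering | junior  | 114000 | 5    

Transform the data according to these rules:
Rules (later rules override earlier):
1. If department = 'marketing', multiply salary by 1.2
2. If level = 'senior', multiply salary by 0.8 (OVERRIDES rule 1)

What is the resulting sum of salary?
879800.0

Step 1: Rule 2 takes priority for records with level = 'senior'
  - 3 records: 224000 × 0.8 = 179200.0
Step 2: Rule 1 applies to remaining records with department = 'marketing'
  - 1 records: 108000 × 1.2 = 129600.0
Step 3: Other records unchanged: 571000
Step 4: Final sum = 179200.0 + 129600.0 + 571000 = 879800.0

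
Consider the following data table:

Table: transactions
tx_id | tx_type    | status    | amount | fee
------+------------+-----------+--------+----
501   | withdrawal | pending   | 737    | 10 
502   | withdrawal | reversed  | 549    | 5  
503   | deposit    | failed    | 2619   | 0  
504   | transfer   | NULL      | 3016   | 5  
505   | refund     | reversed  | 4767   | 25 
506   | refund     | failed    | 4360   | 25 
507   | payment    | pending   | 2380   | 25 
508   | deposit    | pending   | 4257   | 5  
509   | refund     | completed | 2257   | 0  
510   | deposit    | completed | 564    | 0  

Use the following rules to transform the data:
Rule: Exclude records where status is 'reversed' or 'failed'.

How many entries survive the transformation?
6

Step 1: Count records to exclude
  - 2 (reversed) + 2 (failed) = 4 records
Step 2: Total records: 10
Step 3: Remaining = 10 - 4 = 6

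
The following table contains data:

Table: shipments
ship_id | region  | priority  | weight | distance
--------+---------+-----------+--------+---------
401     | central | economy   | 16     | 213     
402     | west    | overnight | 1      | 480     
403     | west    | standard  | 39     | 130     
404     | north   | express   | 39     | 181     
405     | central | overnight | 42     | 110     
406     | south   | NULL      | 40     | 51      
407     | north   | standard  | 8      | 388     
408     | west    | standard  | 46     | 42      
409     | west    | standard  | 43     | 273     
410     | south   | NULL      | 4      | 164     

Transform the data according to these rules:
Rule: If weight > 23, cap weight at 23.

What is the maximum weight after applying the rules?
23

Step 1: Original maximum weight = 46
Step 2: Apply cap at 23
Step 3: 6 records had weight > 23 and were capped
Step 4: Maximum after transformation = 23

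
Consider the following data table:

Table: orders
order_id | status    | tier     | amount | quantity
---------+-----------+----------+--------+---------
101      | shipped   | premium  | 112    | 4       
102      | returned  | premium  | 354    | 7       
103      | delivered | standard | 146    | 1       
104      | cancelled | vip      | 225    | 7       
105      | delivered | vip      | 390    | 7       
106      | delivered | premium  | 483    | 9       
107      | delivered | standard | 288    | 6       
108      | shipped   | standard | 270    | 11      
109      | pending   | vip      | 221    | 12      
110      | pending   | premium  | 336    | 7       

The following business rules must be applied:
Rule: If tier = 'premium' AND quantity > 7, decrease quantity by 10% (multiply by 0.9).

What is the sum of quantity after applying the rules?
70.1

Step 1: Find records where tier = 'premium' AND quantity > 7
Step 2: 1 records match, summing to 9
Step 3: After multiplier: 9 × 0.9 = 8.1
Step 4: Unaffected records sum: 62
Step 5: Final sum = 8.1 + 62 = 70.1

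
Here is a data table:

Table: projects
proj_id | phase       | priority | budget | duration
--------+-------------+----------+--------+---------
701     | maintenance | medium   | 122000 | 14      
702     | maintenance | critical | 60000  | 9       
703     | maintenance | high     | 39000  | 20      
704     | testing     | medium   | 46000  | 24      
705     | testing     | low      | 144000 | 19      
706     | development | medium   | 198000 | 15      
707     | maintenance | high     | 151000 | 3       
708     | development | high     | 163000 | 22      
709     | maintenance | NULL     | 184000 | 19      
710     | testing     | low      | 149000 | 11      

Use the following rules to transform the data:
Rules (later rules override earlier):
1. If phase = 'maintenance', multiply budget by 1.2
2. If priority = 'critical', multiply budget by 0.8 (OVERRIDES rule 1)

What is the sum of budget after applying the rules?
1343200.0

Step 1: Rule 2 takes priority for records with priority = 'critical'
  - 1 records: 60000 × 0.8 = 48000.0
Step 2: Rule 1 applies to remaining records with phase = 'maintenance'
  - 4 records: 496000 × 1.2 = 595200.0
Step 3: Other records unchanged: 700000
Step 4: Final sum = 48000.0 + 595200.0 + 700000 = 1343200.0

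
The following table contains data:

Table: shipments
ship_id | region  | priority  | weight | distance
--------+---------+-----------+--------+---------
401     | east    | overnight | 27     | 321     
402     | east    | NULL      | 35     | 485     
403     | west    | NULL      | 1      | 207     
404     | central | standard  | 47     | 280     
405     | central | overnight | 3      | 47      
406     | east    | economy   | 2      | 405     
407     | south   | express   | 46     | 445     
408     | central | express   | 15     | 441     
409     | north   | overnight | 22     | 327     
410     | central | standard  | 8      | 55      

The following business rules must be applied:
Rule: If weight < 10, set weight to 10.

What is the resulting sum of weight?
232

Step 1: 4 records have weight < 10
Step 2: These records originally summed to 14
Step 3: After setting to minimum: 4 × 10 = 40
Step 4: Unaffected records sum: 192
Step 5: Final sum = 40 + 192 = 232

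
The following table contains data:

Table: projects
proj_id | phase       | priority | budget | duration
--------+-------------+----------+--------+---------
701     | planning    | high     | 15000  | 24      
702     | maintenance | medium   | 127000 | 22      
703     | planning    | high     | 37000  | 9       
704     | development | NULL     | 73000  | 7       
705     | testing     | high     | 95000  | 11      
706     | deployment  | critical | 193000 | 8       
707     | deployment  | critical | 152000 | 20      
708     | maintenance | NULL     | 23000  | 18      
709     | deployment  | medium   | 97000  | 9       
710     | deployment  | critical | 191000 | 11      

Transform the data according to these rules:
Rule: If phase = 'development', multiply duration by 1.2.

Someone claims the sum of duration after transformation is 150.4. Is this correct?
No, the correct result is 140.4.

Step 1: Calculate the correct sum after transformation
Step 2: Apply multiplier 1.2 to records where phase = 'development'
Step 3: Correct result = 140.4
Step 4: Claimed result = 150.4
Step 5: 140.4 ≠ 150.4
Conclusion: The claimed result is incorrect. The correct answer is 140.4.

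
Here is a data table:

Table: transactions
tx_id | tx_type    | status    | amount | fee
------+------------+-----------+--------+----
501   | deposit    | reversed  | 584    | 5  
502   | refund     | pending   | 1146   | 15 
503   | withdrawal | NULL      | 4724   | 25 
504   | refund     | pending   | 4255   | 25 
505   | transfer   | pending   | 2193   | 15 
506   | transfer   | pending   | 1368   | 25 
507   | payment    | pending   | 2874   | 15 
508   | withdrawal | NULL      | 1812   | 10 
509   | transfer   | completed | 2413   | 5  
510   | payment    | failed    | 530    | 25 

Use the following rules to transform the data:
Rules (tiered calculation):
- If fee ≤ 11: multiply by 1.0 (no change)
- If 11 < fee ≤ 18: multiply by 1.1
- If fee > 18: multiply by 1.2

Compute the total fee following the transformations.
189.5

Step 1: Tier 1 (fee ≤ 11): 3 records, sum = 20 × 1.0 = 20.0
Step 2: Tier 2 (11 < fee ≤ 18): 3 records, sum = 45 × 1.1 = 49.5
Step 3: Tier 3 (fee > 18): 4 records, sum = 100 × 1.2 = 120.0
Step 4: Final sum = 20.0 + 49.5 + 120.0 = 189.5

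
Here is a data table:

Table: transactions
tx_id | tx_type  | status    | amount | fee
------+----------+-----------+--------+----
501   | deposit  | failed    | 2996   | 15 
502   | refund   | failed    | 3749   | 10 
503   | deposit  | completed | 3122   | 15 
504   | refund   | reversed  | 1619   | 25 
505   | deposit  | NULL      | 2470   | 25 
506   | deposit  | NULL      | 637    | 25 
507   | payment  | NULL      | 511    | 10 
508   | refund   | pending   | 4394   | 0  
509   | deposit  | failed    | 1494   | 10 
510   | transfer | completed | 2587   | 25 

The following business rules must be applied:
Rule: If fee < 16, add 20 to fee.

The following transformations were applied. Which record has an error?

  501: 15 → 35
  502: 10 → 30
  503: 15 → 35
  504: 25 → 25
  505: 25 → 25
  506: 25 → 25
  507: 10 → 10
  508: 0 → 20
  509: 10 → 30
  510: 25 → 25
Record 507 has an error. The correct transformed value should be 30, not 10.

Step 1: Check each record against the rule
Step 2: Record 507 has fee = 10
Step 3: Since 10 < 16, the bonus should have been applied
Step 4: Correct value = 30, but claimed value = 10
Conclusion: Record 507 has the error.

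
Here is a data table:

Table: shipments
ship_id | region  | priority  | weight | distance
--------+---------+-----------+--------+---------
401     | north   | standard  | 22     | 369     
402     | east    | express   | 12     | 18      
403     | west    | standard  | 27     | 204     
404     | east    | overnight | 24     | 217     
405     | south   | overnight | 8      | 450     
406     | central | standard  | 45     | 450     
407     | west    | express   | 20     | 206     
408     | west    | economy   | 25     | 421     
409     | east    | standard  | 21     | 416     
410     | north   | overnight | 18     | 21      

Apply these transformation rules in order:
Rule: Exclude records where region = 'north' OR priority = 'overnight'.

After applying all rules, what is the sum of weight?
150

Step 1: Find records where region = 'north' OR priority = 'overnight'
Step 2: 4 records match, summing to 72
Step 3: Original sum: 222
Step 4: Remaining sum = 222 - 72 = 150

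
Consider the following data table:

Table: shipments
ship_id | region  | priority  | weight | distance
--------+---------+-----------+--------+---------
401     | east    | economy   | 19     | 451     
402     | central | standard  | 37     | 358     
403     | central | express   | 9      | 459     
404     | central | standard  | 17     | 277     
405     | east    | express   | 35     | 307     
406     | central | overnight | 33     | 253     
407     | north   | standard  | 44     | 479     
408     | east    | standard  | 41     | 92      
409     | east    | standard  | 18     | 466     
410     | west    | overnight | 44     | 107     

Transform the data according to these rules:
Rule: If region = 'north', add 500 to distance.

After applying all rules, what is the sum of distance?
3749

Step 1: Count records where region = 'north': 1
Step 2: Total bonus added: 1 × 500 = 500
Step 3: Original sum of distance: 3249
Step 4: Final sum = 3249 + 500 = 3749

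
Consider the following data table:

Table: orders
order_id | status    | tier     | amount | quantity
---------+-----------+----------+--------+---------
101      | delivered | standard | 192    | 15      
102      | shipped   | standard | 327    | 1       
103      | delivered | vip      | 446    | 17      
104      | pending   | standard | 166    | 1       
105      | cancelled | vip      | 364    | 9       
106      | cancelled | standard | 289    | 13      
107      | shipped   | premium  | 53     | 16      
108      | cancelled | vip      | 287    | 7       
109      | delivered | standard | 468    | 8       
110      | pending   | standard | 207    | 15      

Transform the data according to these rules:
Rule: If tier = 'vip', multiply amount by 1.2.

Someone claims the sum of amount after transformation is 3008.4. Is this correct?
No, the correct result is 3018.4.

Step 1: Calculate the correct sum after transformation
Step 2: Apply multiplier 1.2 to records where tier = 'vip'
Step 3: Correct result = 3018.4
Step 4: Claimed result = 3008.4
Step 5: 3018.4 ≠ 3008.4
Conclusion: The claimed result is incorrect. The correct answer is 3018.4.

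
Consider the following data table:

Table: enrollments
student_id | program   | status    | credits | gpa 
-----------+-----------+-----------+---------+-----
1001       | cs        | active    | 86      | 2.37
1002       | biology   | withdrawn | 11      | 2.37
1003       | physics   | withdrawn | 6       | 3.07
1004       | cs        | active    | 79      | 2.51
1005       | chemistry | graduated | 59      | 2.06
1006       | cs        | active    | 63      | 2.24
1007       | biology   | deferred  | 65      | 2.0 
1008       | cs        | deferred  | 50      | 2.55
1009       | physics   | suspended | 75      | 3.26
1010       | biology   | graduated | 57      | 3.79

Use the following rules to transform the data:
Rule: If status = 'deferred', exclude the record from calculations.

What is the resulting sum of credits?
436

Step 1: Identify records where status = 'deferred'
Step 2: The excluded records sum to 115
Step 3: Original total credits = 551
Step 4: Remaining total = 551 - 115 = 436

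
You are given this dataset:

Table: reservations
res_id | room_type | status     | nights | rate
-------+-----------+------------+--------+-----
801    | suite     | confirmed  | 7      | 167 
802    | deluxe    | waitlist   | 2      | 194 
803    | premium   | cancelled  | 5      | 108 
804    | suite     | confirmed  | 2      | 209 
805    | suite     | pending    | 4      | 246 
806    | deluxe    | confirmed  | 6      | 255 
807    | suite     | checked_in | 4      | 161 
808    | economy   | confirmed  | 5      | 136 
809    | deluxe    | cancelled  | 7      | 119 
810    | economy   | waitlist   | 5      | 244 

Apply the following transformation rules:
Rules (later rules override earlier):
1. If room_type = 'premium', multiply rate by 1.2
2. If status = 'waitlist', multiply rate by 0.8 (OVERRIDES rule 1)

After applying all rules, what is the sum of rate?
1773.0

Step 1: Rule 2 takes priority for records with status = 'waitlist'
  - 2 records: 438 × 0.8 = 350.4
Step 2: Rule 1 applies to remaining records with room_type = 'premium'
  - 1 records: 108 × 1.2 = 129.6
Step 3: Other records unchanged: 1293
Step 4: Final sum = 350.4 + 129.6 + 1293 = 1773.0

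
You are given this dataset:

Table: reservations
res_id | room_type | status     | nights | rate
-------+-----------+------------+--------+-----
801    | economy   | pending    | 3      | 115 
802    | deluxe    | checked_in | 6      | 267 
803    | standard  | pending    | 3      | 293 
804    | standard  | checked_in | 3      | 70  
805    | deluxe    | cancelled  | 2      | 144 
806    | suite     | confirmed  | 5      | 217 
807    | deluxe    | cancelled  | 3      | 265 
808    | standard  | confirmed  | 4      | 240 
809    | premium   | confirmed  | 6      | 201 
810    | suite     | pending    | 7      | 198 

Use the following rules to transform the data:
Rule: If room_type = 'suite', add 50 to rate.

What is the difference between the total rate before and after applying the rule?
100

Step 1: Original sum of rate = 2010
Step 2: 2 records have room_type = 'suite'
Step 3: Each affected record changes by 50
Step 4: Total change = 2 × 50 = 100
Step 5: New sum = 2010 + 100 = 2110
Step 6: Difference = |2110 - 2010| = 100
        (Sum increased by 100)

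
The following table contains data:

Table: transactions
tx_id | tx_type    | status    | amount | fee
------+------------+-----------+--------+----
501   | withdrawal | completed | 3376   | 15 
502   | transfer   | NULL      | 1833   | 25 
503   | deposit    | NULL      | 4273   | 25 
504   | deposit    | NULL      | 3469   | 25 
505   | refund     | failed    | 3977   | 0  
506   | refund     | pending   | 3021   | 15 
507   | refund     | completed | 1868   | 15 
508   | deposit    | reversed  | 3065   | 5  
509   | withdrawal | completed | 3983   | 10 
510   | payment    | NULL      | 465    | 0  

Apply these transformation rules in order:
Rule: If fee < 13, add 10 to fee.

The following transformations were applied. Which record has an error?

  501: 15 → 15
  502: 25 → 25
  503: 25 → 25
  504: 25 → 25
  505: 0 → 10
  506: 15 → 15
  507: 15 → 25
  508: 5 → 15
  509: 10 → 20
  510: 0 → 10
Record 507 has an error. The correct transformed value should be 15, not 25.

Step 1: Check each record against the rule
Step 2: Record 507 has fee = 15
Step 3: Since 15 >= 13, the bonus should not have been applied
Step 4: Correct value = 15, but claimed value = 25
Conclusion: Record 507 has the error.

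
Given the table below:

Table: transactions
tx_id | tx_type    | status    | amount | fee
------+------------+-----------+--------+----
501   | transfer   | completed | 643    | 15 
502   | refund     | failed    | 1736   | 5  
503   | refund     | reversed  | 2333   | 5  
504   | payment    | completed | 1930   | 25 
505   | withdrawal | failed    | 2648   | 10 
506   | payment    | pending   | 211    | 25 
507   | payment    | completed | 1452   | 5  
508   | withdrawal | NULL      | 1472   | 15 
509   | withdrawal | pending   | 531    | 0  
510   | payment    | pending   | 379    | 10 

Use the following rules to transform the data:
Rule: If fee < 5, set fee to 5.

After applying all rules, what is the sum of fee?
120

Step 1: 1 records have fee < 5
Step 2: These records originally summed to 0
Step 3: After setting to minimum: 1 × 5 = 5
Step 4: Unaffected records sum: 115
Step 5: Final sum = 5 + 115 = 120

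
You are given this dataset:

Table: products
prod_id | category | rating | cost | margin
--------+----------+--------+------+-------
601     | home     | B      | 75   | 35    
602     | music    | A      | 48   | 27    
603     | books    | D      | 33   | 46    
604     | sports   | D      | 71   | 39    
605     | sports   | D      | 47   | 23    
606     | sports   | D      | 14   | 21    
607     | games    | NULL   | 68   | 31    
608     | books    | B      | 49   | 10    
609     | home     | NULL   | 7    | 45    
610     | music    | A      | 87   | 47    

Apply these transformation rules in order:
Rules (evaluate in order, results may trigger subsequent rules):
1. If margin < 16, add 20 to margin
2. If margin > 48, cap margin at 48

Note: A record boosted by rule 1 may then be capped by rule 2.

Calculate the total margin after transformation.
344

Step 1: Apply rule 1 to records with margin < 16
  - 1 records get bonus of 20
  - Of these, 0 records then exceed 48 and get capped
Step 2: Apply rule 2 to records with margin > 48
  - 0 records (original) are capped
Step 3: Calculate final sum = 344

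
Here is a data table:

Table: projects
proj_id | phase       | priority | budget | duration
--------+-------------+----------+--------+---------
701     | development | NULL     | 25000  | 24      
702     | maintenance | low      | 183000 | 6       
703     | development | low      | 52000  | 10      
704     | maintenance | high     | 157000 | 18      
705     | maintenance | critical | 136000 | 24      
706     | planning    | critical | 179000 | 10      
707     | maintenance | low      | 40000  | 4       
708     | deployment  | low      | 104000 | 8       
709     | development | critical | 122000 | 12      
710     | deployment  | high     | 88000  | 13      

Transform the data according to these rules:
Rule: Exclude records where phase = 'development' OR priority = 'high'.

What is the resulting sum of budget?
642000

Step 1: Find records where phase = 'development' OR priority = 'high'
Step 2: 5 records match, summing to 444000
Step 3: Original sum: 1086000
Step 4: Remaining sum = 1086000 - 444000 = 642000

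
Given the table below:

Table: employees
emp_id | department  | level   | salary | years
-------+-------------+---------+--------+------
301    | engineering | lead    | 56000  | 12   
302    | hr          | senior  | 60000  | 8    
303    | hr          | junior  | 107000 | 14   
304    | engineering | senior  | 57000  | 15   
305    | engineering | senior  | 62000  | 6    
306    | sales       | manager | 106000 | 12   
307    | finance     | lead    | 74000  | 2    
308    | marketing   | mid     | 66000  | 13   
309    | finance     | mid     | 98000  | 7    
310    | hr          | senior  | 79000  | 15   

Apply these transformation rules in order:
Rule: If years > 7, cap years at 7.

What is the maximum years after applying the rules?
7

Step 1: Original maximum years = 15
Step 2: Apply cap at 7
Step 3: 7 records had years > 7 and were capped
Step 4: Maximum after transformation = 7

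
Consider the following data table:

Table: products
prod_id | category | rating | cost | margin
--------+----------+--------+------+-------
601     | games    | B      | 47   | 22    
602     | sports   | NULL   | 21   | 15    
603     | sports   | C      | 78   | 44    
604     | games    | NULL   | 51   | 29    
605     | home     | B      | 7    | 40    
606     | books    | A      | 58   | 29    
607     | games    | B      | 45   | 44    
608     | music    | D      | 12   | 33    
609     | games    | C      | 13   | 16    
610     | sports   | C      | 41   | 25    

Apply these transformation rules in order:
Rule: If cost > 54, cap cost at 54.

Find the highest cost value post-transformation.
54

Step 1: Original maximum cost = 78
Step 2: Apply cap at 54
Step 3: 2 records had cost > 54 and were capped
Step 4: Maximum after transformation = 54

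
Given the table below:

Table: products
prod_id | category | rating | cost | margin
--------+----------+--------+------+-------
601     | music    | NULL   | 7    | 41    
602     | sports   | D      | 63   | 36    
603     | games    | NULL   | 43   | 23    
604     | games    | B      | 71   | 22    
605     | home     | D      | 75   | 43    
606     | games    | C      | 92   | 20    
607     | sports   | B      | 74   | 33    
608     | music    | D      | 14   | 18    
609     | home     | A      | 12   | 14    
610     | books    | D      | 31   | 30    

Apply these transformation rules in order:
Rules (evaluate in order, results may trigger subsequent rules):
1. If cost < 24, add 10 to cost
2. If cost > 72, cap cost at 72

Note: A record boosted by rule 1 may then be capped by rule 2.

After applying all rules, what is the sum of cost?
487

Step 1: Apply rule 1 to records with cost < 24
  - 3 records get bonus of 10
  - Of these, 0 records then exceed 72 and get capped
Step 2: Apply rule 2 to records with cost > 72
  - 3 records (original) are capped
Step 3: Calculate final sum = 487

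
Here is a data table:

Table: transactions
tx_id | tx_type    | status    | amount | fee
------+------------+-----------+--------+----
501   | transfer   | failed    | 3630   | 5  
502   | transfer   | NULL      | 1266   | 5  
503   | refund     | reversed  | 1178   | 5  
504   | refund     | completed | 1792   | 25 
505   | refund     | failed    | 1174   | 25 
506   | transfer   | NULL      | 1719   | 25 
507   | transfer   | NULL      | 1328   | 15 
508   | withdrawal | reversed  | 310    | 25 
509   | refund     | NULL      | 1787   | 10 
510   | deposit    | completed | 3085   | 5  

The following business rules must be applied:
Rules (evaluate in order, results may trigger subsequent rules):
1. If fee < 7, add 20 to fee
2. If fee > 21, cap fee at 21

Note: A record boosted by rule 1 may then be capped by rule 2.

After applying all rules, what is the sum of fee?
193

Step 1: Apply rule 1 to records with fee < 7
  - 4 records get bonus of 20
  - Of these, 4 records then exceed 21 and get capped
Step 2: Apply rule 2 to records with fee > 21
  - 4 records (original) are capped
Step 3: Calculate final sum = 193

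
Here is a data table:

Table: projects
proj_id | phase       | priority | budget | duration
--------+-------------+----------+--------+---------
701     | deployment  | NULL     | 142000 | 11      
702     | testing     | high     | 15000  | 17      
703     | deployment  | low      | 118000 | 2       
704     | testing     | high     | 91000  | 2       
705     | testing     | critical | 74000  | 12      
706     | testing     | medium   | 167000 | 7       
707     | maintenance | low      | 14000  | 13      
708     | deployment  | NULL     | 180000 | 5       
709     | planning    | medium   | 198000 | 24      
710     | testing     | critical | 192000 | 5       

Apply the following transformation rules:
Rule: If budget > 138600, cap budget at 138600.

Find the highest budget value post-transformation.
138600

Step 1: Original maximum budget = 198000
Step 2: Apply cap at 138600
Step 3: 5 records had budget > 138600 and were capped
Step 4: Maximum after transformation = 138600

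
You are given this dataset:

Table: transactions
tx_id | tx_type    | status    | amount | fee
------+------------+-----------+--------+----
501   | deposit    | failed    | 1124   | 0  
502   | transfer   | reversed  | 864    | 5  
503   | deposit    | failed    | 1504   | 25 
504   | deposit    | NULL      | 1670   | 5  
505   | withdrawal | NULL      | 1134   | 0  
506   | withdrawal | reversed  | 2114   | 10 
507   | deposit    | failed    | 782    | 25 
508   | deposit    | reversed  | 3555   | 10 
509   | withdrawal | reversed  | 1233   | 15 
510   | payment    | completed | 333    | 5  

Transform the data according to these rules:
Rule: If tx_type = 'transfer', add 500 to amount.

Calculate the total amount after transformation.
14813

Step 1: Count records where tx_type = 'transfer': 1
Step 2: Total bonus added: 1 × 500 = 500
Step 3: Original sum of amount: 14313
Step 4: Final sum = 14313 + 500 = 14813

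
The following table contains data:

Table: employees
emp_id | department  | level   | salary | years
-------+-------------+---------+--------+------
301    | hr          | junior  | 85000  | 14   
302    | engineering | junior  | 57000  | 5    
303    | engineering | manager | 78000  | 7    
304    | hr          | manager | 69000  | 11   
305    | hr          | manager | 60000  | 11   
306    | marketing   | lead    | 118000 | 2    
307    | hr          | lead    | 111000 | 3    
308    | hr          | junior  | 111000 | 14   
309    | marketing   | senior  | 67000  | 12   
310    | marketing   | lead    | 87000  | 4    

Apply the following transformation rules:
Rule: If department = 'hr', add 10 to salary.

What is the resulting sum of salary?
843050

Step 1: Count records where department = 'hr': 5
Step 2: Total bonus added: 5 × 10 = 50
Step 3: Original sum of salary: 843000
Step 4: Final sum = 843000 + 50 = 843050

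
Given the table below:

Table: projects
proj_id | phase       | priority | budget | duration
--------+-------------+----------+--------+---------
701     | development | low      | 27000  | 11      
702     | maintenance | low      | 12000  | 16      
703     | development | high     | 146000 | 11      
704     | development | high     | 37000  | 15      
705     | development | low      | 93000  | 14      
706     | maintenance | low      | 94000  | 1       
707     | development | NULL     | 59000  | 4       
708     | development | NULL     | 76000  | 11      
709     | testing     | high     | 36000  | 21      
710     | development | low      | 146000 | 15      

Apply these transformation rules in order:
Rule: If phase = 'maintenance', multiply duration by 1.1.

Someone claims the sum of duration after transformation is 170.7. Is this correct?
No, the correct result is 120.7.

Step 1: Calculate the correct sum after transformation
Step 2: Apply multiplier 1.1 to records where phase = 'maintenance'
Step 3: Correct result = 120.7
Step 4: Claimed result = 170.7
Step 5: 120.7 ≠ 170.7
Conclusion: The claimed result is incorrect. The correct answer is 120.7.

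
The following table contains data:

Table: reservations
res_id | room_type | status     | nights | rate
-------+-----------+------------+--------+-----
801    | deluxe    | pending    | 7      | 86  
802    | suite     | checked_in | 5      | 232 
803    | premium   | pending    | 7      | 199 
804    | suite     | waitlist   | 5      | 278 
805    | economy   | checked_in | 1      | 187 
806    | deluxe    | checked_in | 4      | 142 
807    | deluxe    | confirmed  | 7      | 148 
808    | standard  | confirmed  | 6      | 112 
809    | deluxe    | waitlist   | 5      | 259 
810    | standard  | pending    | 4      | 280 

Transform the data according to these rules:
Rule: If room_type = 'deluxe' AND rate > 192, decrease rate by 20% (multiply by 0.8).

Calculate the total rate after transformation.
1871.2

Step 1: Find records where room_type = 'deluxe' AND rate > 192
Step 2: 1 records match, summing to 259
Step 3: After multiplier: 259 × 0.8 = 207.2
Step 4: Unaffected records sum: 1664
Step 5: Final sum = 207.2 + 1664 = 1871.2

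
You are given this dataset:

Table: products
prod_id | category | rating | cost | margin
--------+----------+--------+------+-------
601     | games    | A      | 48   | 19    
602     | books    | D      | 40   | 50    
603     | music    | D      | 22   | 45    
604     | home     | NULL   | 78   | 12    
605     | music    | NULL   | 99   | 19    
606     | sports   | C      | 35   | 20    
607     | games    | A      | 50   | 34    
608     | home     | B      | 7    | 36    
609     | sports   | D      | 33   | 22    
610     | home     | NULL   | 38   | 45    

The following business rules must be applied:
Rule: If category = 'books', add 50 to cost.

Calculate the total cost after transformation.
500

Step 1: Count records where category = 'books': 1
Step 2: Total bonus added: 1 × 50 = 50
Step 3: Original sum of cost: 450
Step 4: Final sum = 450 + 50 = 500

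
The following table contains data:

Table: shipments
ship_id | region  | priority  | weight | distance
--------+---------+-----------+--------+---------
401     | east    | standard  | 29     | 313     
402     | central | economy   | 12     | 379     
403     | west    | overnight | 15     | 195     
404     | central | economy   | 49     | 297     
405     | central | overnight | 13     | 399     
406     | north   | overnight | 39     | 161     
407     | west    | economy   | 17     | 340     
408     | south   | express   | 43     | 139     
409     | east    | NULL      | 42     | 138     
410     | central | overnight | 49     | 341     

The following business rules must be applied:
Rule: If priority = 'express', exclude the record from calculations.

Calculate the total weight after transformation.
265

Step 1: Identify records where priority = 'express'
Step 2: The excluded records sum to 43
Step 3: Original total weight = 308
Step 4: Remaining total = 308 - 43 = 265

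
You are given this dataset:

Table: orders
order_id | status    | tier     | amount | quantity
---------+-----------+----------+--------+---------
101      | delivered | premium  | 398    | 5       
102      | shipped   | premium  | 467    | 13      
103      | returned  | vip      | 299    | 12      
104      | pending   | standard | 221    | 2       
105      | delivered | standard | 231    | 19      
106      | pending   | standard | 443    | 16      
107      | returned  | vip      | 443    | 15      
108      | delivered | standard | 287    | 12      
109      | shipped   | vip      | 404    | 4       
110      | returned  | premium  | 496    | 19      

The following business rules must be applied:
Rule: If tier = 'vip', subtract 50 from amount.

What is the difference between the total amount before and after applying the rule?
150

Step 1: Original sum of amount = 3689
Step 2: 3 records have tier = 'vip'
Step 3: Each affected record changes by -50
Step 4: Total change = 3 × -50 = -150
Step 5: New sum = 3689 + -150 = 3539
Step 6: Difference = |3539 - 3689| = 150
        (Sum decreased by 150)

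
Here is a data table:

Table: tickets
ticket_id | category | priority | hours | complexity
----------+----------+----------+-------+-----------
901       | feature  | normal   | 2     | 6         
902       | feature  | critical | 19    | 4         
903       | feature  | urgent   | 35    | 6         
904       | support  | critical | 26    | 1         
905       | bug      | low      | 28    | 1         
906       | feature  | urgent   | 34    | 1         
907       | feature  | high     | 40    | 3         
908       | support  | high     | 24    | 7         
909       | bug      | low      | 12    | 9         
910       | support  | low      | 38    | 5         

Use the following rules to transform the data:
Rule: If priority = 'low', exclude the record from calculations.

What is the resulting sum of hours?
180

Step 1: Identify records where priority = 'low'
Step 2: The excluded records sum to 78
Step 3: Original total hours = 258
Step 4: Remaining total = 258 - 78 = 180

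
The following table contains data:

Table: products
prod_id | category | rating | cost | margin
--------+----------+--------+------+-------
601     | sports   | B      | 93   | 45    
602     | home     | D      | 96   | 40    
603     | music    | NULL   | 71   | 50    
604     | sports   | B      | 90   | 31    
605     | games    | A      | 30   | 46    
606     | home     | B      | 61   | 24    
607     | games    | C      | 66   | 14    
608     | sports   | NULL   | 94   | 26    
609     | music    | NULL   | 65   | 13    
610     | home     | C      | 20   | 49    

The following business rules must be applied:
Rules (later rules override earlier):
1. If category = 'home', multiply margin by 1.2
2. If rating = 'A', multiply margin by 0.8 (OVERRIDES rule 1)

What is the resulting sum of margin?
351.4

Step 1: Rule 2 takes priority for records with rating = 'A'
  - 1 records: 46 × 0.8 = 36.8
Step 2: Rule 1 applies to remaining records with category = 'home'
  - 3 records: 113 × 1.2 = 135.6
Step 3: Other records unchanged: 179
Step 4: Final sum = 36.8 + 135.6 + 179 = 351.4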